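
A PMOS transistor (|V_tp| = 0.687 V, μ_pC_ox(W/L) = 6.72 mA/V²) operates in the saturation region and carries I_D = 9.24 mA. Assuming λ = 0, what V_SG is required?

In saturation I_D = ½ k_p (V_SG − |V_tp|)², so V_SG − |V_tp| = √(2 I_D / k_p) = √(2 × 9.24 / 6.72) = 1.66 V.
V_SG = 0.687 + 1.66 = 2.35 V.

V_SG = 2.35 V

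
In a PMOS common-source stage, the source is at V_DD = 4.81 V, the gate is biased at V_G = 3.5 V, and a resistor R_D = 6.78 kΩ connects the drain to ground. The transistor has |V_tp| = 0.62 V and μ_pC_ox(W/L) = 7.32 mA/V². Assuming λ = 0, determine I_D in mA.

V_SG = V_DD − V_G = 4.81 − 3.5 = 1.31 V, so V_ov = 1.31 − 0.62 = 0.69 V.
Assume saturation: I_D = ½ k_p V_ov² = 0.5 × 7.32 × 0.69² = 1.74 mA, giving V_SD = V_DD − I_D R_D = 4.81 − 1.74 × 6.78 = -7 V.
But -7 V < V_ov = 0.69 V, so the device is actually in triode.
In triode I_D = k_p[V_ov V_SD − ½ V_SD²] and I_D = (V_DD − V_SD)/R_D. Equating: 24.8 V_SD² − 35.24 V_SD + 4.81 = 0, giving V_SD = 0.153 V (the root below V_ov).
I_D = (4.81 − 0.153) / 6.78 = 0.687 mA.

I_D = 0.687 mA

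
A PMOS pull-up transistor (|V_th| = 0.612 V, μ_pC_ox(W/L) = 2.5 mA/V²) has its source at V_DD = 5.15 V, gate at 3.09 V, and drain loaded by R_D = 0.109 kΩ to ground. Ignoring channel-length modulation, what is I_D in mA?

I_D = 2.62 mA

V_SG = V_DD − V_G = 5.15 − 3.09 = 2.06 V, so V_ov = 2.06 − 0.612 = 1.45 V.
Assume saturation: I_D = ½ k_p V_ov² = 0.5 × 2.5 × 1.45² = 2.62 mA, giving V_SD = V_DD − I_D R_D = 5.15 − 2.62 × 0.109 = 4.86 V.
V_SD = 4.86 V ≥ V_ov = 1.45 V, confirming saturation.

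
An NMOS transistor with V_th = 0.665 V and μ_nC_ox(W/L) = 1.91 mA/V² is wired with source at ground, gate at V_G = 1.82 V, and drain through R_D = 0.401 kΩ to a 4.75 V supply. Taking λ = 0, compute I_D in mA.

I_D = 1.27 mA

V_GS = V_G = 1.82 V, so V_ov = 1.82 − 0.665 = 1.16 V.
Assume saturation: I_D = ½ k_n V_ov² = 0.5 × 1.91 × 1.16² = 1.27 mA, giving V_DS = V_DD − I_D R_D = 4.75 − 1.27 × 0.401 = 4.24 V.
V_DS = 4.24 V ≥ V_ov = 1.16 V, confirming saturation.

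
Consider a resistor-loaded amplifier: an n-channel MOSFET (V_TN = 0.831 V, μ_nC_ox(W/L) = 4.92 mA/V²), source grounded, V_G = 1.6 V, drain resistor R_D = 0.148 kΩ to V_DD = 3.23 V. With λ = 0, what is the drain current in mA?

V_GS = V_G = 1.6 V, so V_ov = 1.6 − 0.831 = 0.769 V.
Assume saturation: I_D = ½ k_n V_ov² = 0.5 × 4.92 × 0.769² = 1.45 mA, giving V_DS = V_DD − I_D R_D = 3.23 − 1.45 × 0.148 = 3.01 V.
V_DS = 3.01 V ≥ V_ov = 0.769 V, confirming saturation.

I_D = 1.45 mA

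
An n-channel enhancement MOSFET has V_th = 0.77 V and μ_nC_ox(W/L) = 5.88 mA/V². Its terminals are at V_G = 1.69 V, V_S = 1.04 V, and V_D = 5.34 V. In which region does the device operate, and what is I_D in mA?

Cutoff; I_D = 0 mA

V_GS = V_G − V_S = 1.69 − 1.04 = 0.65 V; V_DS = V_D − V_S = 5.34 − 1.04 = 4.3 V.
V_GS = 0.65 V < V_th = 0.77 V, so the transistor is in cutoff.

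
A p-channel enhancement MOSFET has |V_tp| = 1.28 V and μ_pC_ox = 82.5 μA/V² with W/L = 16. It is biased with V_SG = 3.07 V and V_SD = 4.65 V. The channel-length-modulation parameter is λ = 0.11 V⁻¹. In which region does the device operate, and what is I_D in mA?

k_p = μ_pC_ox · (W/L) = 1.32 mA/V².
V_ov = V_SG − |V_tp| = 3.07 − 1.28 = 1.79 V.
Since V_SD = 4.65 V ≥ V_ov = 1.79 V, the device is in saturation.
I_D = ½ k_p V_ov² (1 + λ V_SD) = 0.5 × 1.32 × 1.79² × (1 + 0.11 × 4.65) = 3.2 mA.

Saturation; I_D = 3.20 mA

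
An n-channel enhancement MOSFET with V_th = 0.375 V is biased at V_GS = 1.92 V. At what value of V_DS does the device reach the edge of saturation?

The boundary between triode and saturation is V_DS = V_GS − V_th = V_ov.
V_ov = 1.92 − 0.375 = 1.54 V.

V_DS,sat = 1.54 V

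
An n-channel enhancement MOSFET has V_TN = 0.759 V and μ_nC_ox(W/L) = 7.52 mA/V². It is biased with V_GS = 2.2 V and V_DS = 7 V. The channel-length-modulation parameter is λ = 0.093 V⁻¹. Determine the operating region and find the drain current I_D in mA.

Saturation; I_D = 12.9 mA

V_ov = V_GS − V_TN = 2.2 − 0.759 = 1.44 V.
Since V_DS = 7 V ≥ V_ov = 1.44 V, the device is in saturation.
I_D = ½ k_n V_ov² (1 + λ V_DS) = 0.5 × 7.52 × 1.44² × (1 + 0.093 × 7) = 12.9 mA.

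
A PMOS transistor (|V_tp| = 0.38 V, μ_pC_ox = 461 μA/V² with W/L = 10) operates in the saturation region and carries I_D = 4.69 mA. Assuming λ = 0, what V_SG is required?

V_SG = 1.81 V

k_p = μ_pC_ox · (W/L) = 4.61 mA/V².
In saturation I_D = ½ k_p (V_SG − |V_tp|)², so V_SG − |V_tp| = √(2 I_D / k_p) = √(2 × 4.69 / 4.61) = 1.43 V.
V_SG = 0.38 + 1.43 = 1.81 V.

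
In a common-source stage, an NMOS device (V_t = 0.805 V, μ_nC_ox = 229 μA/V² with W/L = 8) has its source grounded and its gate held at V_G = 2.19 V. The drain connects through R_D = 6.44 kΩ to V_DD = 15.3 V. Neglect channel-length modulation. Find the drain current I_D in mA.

V_GS = V_G = 2.19 V, so V_ov = 2.19 − 0.805 = 1.38 V.
k_n = μ_nC_ox · (W/L) = 1.832 mA/V².
Assume saturation: I_D = ½ k_n V_ov² = 0.5 × 1.832 × 1.38² = 1.76 mA, giving V_DS = V_DD − I_D R_D = 15.3 − 1.76 × 6.44 = 3.98 V.
V_DS = 3.98 V ≥ V_ov = 1.38 V, confirming saturation.

I_D = 1.76 mA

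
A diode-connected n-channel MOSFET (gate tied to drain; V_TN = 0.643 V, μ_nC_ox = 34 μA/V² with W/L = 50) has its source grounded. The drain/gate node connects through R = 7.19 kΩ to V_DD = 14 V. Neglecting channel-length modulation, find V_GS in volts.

V_GS = 2.04 V

With gate tied to drain, V_GS = V_DS ≥ V_GS − V_TN, so the device is in saturation.
k_n = μ_nC_ox · (W/L) = 1.7 mA/V².
KCL at the drain: ½ k_n (V_GS − V_TN)² = (V_DD − V_GS)/R.
Let x = V_GS − 0.643. Then 6.11 x² + x − 13.36 = 0, giving x = 1.4 V (positive root), so V_GS = 2.04 V.
I_D = (V_DD − V_GS)/R = (14 − 2.04) / 7.19 = 1.66 mA.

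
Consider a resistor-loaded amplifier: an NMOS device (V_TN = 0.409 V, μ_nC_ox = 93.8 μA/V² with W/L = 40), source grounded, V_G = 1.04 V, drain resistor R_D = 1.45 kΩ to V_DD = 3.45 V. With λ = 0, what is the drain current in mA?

I_D = 0.747 mA

V_GS = V_G = 1.04 V, so V_ov = 1.04 − 0.409 = 0.631 V.
k_n = μ_nC_ox · (W/L) = 3.752 mA/V².
Assume saturation: I_D = ½ k_n V_ov² = 0.5 × 3.752 × 0.631² = 0.747 mA, giving V_DS = V_DD − I_D R_D = 3.45 − 0.747 × 1.45 = 2.37 V.
V_DS = 2.37 V ≥ V_ov = 0.631 V, confirming saturation.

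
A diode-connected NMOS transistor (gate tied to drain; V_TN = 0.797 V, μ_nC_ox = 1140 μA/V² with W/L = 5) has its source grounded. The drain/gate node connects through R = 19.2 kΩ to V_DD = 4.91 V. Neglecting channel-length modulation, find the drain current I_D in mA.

With gate tied to drain, V_GS = V_DS ≥ V_GS − V_TN, so the device is in saturation.
k_n = μ_nC_ox · (W/L) = 5.7 mA/V².
KCL at the drain: ½ k_n (V_GS − V_TN)² = (V_DD − V_GS)/R.
Let x = V_GS − 0.797. Then 54.7 x² + x − 4.113 = 0, giving x = 0.265 V (positive root), so V_GS = 1.06 V.
I_D = (V_DD − V_GS)/R = (4.91 − 1.06) / 19.2 = 0.2 mA.

I_D = 0.200 mA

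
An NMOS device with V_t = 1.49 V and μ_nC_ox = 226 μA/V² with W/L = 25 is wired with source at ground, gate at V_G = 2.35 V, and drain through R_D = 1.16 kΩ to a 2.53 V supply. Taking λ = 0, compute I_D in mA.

I_D = 1.74 mA

V_GS = V_G = 2.35 V, so V_ov = 2.35 − 1.49 = 0.86 V.
k_n = μ_nC_ox · (W/L) = 5.65 mA/V².
Assume saturation: I_D = ½ k_n V_ov² = 0.5 × 5.65 × 0.86² = 2.09 mA, giving V_DS = V_DD − I_D R_D = 2.53 − 2.09 × 1.16 = 0.106 V.
But 0.106 V < V_ov = 0.86 V, so the device is actually in triode.
In triode I_D = k_n[V_ov V_DS − ½ V_DS²] and I_D = (V_DD − V_DS)/R_D. Equating: 3.28 V_DS² − 6.636 V_DS + 2.53 = 0, giving V_DS = 0.509 V (the root below V_ov).
I_D = (2.53 − 0.509) / 1.16 = 1.74 mA.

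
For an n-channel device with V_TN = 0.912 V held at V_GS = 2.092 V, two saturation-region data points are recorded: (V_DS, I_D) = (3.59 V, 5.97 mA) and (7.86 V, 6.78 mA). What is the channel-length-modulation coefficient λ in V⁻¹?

λ = 0.0359 V⁻¹

With V_GS fixed, I_D ∝ (1 + λ V_DS) in saturation, so I_D2/I_D1 = (1 + λ V_DS2)/(1 + λ V_DS1).
6.78/5.97 = 1.136 = (1 + 7.86 λ)/(1 + 3.59 λ).
Solving: λ (I_D1 V_DS2 − I_D2 V_DS1) = I_D2 − I_D1, so λ = (6.78 − 5.97) / (5.97 × 7.86 − 6.78 × 3.59) = 0.81 / 22.6 = 0.0359 V⁻¹.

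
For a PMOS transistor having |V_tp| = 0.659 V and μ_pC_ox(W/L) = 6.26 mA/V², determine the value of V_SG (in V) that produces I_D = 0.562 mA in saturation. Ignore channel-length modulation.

V_SG = 1.08 V

In saturation I_D = ½ k_p (V_SG − |V_tp|)², so V_SG − |V_tp| = √(2 I_D / k_p) = √(2 × 0.562 / 6.26) = 0.424 V.
V_SG = 0.659 + 0.424 = 1.08 V.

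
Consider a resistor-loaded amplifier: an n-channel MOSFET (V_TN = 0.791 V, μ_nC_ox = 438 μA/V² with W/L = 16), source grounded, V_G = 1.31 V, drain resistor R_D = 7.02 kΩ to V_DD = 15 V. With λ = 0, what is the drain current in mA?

I_D = 0.944 mA

V_GS = V_G = 1.31 V, so V_ov = 1.31 − 0.791 = 0.519 V.
k_n = μ_nC_ox · (W/L) = 7.008 mA/V².
Assume saturation: I_D = ½ k_n V_ov² = 0.5 × 7.008 × 0.519² = 0.944 mA, giving V_DS = V_DD − I_D R_D = 15 − 0.944 × 7.02 = 8.37 V.
V_DS = 8.37 V ≥ V_ov = 0.519 V, confirming saturation.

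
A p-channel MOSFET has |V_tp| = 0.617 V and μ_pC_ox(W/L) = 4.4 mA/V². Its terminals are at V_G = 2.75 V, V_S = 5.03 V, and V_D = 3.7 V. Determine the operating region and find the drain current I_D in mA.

Triode; I_D = 5.84 mA

V_SG = V_S − V_G = 5.03 − 2.75 = 2.28 V; V_SD = V_S − V_D = 5.03 − 3.7 = 1.33 V.
V_ov = V_SG − |V_tp| = 2.28 − 0.617 = 1.66 V.
Since V_SD = 1.33 V < V_ov = 1.66 V, the device is in the triode region.
I_D = k_p [V_ov · V_SD − ½ V_SD²] = 4.4 × [1.66 × 1.33 − 0.5 × 1.33²] = 5.84 mA.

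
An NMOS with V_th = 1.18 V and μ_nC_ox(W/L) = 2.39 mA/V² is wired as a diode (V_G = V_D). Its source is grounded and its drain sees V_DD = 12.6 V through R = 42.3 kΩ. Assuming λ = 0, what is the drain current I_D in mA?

With gate tied to drain, V_GS = V_DS ≥ V_GS − V_th, so the device is in saturation.
KCL at the drain: ½ k_n (V_GS − V_th)² = (V_DD − V_GS)/R.
Let x = V_GS − 1.18. Then 50.5 x² + x − 11.42 = 0, giving x = 0.466 V (positive root), so V_GS = 1.65 V.
I_D = (V_DD − V_GS)/R = (12.6 − 1.65) / 42.3 = 0.259 mA.

I_D = 0.259 mA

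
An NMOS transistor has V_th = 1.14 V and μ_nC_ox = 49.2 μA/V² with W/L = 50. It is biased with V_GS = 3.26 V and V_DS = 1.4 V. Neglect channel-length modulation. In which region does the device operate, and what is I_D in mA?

Triode; I_D = 4.89 mA

k_n = μ_nC_ox · (W/L) = 2.46 mA/V².
V_ov = V_GS − V_th = 3.26 − 1.14 = 2.12 V.
Since V_DS = 1.4 V < V_ov = 2.12 V, the device is in the triode region.
I_D = k_n [V_ov · V_DS − ½ V_DS²] = 2.46 × [2.12 × 1.4 − 0.5 × 1.4²] = 4.89 mA.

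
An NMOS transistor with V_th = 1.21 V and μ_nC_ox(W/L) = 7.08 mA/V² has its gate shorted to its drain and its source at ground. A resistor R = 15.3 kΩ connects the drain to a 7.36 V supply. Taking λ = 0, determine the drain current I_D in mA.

I_D = 0.381 mA

With gate tied to drain, V_GS = V_DS ≥ V_GS − V_th, so the device is in saturation.
KCL at the drain: ½ k_n (V_GS − V_th)² = (V_DD − V_GS)/R.
Let x = V_GS − 1.21. Then 54.2 x² + x − 6.15 = 0, giving x = 0.328 V (positive root), so V_GS = 1.54 V.
I_D = (V_DD − V_GS)/R = (7.36 − 1.54) / 15.3 = 0.381 mA.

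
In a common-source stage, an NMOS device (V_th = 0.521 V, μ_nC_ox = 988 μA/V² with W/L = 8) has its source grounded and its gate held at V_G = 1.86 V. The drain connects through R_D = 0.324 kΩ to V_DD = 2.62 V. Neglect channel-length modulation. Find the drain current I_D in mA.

V_GS = V_G = 1.86 V, so V_ov = 1.86 − 0.521 = 1.34 V.
k_n = μ_nC_ox · (W/L) = 7.904 mA/V².
Assume saturation: I_D = ½ k_n V_ov² = 0.5 × 7.904 × 1.34² = 7.09 mA, giving V_DS = V_DD − I_D R_D = 2.62 − 7.09 × 0.324 = 0.324 V.
But 0.324 V < V_ov = 1.34 V, so the device is actually in triode.
In triode I_D = k_n[V_ov V_DS − ½ V_DS²] and I_D = (V_DD − V_DS)/R_D. Equating: 1.28 V_DS² − 4.429 V_DS + 2.62 = 0, giving V_DS = 0.757 V (the root below V_ov).
I_D = (2.62 − 0.757) / 0.324 = 5.75 mA.

I_D = 5.75 mA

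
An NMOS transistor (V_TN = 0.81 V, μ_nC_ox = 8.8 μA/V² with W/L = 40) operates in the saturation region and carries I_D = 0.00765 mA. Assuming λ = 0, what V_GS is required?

k_n = μ_nC_ox · (W/L) = 0.352 mA/V².
In saturation I_D = ½ k_n (V_GS − V_TN)², so V_GS − V_TN = √(2 I_D / k_n) = √(2 × 0.00765 / 0.352) = 0.208 V.
V_GS = 0.81 + 0.208 = 1.02 V.

V_GS = 1.02 V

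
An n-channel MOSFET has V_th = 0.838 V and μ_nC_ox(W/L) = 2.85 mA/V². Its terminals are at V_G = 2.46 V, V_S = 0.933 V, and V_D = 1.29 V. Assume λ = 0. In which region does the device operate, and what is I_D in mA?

Triode; I_D = 0.519 mA

V_GS = V_G − V_S = 2.46 − 0.933 = 1.53 V; V_DS = V_D − V_S = 1.29 − 0.933 = 0.357 V.
V_ov = V_GS − V_th = 1.53 − 0.838 = 0.689 V.
Since V_DS = 0.357 V < V_ov = 0.689 V, the device is in the triode region.
I_D = k_n [V_ov · V_DS − ½ V_DS²] = 2.85 × [0.689 × 0.357 − 0.5 × 0.357²] = 0.519 mA.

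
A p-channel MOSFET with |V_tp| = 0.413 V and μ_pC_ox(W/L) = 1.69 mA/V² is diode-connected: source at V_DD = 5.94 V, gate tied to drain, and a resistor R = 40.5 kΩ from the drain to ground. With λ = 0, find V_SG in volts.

With gate tied to drain, V_SG = V_SD ≥ V_SG − |V_tp|, so the device is in saturation.
KCL at the drain: ½ k_p (V_SG − |V_tp|)² = (V_DD − V_SG)/R.
Let x = V_SG − 0.413. Then 34.2 x² + x − 5.527 = 0, giving x = 0.388 V (positive root), so V_SG = 0.801 V.
I_D = (V_DD − V_SG)/R = (5.94 − 0.801) / 40.5 = 0.127 mA.

V_SG = 0.801 V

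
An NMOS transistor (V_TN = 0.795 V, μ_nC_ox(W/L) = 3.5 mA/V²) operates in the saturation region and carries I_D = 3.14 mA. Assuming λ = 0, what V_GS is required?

V_GS = 2.13 V

In saturation I_D = ½ k_n (V_GS − V_TN)², so V_GS − V_TN = √(2 I_D / k_n) = √(2 × 3.14 / 3.5) = 1.34 V.
V_GS = 0.795 + 1.34 = 2.13 V.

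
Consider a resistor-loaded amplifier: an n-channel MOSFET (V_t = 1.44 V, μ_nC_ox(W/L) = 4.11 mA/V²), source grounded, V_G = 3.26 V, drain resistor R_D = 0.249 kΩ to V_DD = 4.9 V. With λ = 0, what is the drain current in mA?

I_D = 6.81 mA

V_GS = V_G = 3.26 V, so V_ov = 3.26 − 1.44 = 1.82 V.
Assume saturation: I_D = ½ k_n V_ov² = 0.5 × 4.11 × 1.82² = 6.81 mA, giving V_DS = V_DD − I_D R_D = 4.9 − 6.81 × 0.249 = 3.21 V.
V_DS = 3.21 V ≥ V_ov = 1.82 V, confirming saturation.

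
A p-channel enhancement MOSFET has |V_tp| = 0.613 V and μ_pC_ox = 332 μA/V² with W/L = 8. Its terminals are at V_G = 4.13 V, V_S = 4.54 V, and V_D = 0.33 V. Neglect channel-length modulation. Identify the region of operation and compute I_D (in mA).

V_SG = V_S − V_G = 4.54 − 4.13 = 0.41 V; V_SD = V_S − V_D = 4.54 − 0.33 = 4.21 V.
V_SG = 0.41 V < |V_tp| = 0.613 V, so the transistor is in cutoff.

Cutoff; I_D = 0 mA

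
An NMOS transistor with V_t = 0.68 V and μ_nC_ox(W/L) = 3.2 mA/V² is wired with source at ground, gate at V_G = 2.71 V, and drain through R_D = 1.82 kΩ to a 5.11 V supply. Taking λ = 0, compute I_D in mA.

I_D = 2.56 mA

V_GS = V_G = 2.71 V, so V_ov = 2.71 − 0.68 = 2.03 V.
Assume saturation: I_D = ½ k_n V_ov² = 0.5 × 3.2 × 2.03² = 6.59 mA, giving V_DS = V_DD − I_D R_D = 5.11 − 6.59 × 1.82 = -6.89 V.
But -6.89 V < V_ov = 2.03 V, so the device is actually in triode.
In triode I_D = k_n[V_ov V_DS − ½ V_DS²] and I_D = (V_DD − V_DS)/R_D. Equating: 2.91 V_DS² − 12.82 V_DS + 5.11 = 0, giving V_DS = 0.443 V (the root below V_ov).
I_D = (5.11 − 0.443) / 1.82 = 2.56 mA.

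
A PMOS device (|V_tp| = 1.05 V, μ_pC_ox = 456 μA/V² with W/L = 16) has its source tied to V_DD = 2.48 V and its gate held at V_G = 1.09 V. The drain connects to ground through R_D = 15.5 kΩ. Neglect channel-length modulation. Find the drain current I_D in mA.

I_D = 0.155 mA

V_SG = V_DD − V_G = 2.48 − 1.09 = 1.39 V, so V_ov = 1.39 − 1.05 = 0.34 V.
k_p = μ_pC_ox · (W/L) = 7.296 mA/V².
Assume saturation: I_D = ½ k_p V_ov² = 0.5 × 7.296 × 0.34² = 0.422 mA, giving V_SD = V_DD − I_D R_D = 2.48 − 0.422 × 15.5 = -4.06 V.
But -4.06 V < V_ov = 0.34 V, so the device is actually in triode.
In triode I_D = k_p[V_ov V_SD − ½ V_SD²] and I_D = (V_DD − V_SD)/R_D. Equating: 56.5 V_SD² − 39.45 V_SD + 2.48 = 0, giving V_SD = 0.0699 V (the root below V_ov).
I_D = (2.48 − 0.0699) / 15.5 = 0.155 mA.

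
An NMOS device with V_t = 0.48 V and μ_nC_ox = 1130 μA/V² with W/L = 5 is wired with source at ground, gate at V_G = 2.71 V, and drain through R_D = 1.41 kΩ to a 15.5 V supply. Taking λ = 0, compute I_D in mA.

I_D = 10.2 mA

V_GS = V_G = 2.71 V, so V_ov = 2.71 − 0.48 = 2.23 V.
k_n = μ_nC_ox · (W/L) = 5.65 mA/V².
Assume saturation: I_D = ½ k_n V_ov² = 0.5 × 5.65 × 2.23² = 14 mA, giving V_DS = V_DD − I_D R_D = 15.5 − 14 × 1.41 = -4.31 V.
But -4.31 V < V_ov = 2.23 V, so the device is actually in triode.
In triode I_D = k_n[V_ov V_DS − ½ V_DS²] and I_D = (V_DD − V_DS)/R_D. Equating: 3.98 V_DS² − 18.77 V_DS + 15.5 = 0, giving V_DS = 1.07 V (the root below V_ov).
I_D = (15.5 − 1.07) / 1.41 = 10.2 mA.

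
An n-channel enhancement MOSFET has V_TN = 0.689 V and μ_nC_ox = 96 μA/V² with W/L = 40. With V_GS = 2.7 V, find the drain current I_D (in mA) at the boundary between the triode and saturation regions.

I_D = 7.76 mA

At the boundary V_DS = V_ov = V_GS − V_TN = 2.7 − 0.689 = 2.01 V.
k_n = μ_nC_ox · (W/L) = 3.84 mA/V².
I_D = ½ k_n V_ov² = 0.5 × 3.84 × 2.01² = 7.76 mA.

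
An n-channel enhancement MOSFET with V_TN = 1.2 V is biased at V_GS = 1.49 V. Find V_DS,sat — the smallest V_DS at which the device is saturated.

The boundary between triode and saturation is V_DS = V_GS − V_TN = V_ov.
V_ov = 1.49 − 1.2 = 0.29 V.

V_DS,sat = 0.290 V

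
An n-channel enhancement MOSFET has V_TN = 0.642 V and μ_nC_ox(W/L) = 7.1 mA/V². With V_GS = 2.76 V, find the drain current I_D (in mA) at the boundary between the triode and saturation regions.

I_D = 15.9 mA

At the boundary V_DS = V_ov = V_GS − V_TN = 2.76 − 0.642 = 2.12 V.
I_D = ½ k_n V_ov² = 0.5 × 7.1 × 2.12² = 15.9 mA.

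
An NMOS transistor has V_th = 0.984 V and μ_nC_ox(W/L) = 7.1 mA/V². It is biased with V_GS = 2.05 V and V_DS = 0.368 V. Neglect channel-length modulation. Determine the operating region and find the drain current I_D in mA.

Triode; I_D = 2.30 mA

V_ov = V_GS − V_th = 2.05 − 0.984 = 1.07 V.
Since V_DS = 0.368 V < V_ov = 1.07 V, the device is in the triode region.
I_D = k_n [V_ov · V_DS − ½ V_DS²] = 7.1 × [1.07 × 0.368 − 0.5 × 0.368²] = 2.3 mA.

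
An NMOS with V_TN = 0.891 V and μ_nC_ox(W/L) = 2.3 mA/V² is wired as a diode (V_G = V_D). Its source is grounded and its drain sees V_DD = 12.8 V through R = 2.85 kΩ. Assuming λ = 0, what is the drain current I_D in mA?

With gate tied to drain, V_GS = V_DS ≥ V_GS − V_TN, so the device is in saturation.
KCL at the drain: ½ k_n (V_GS − V_TN)² = (V_DD − V_GS)/R.
Let x = V_GS − 0.891. Then 3.28 x² + x − 11.91 = 0, giving x = 1.76 V (positive root), so V_GS = 2.65 V.
I_D = (V_DD − V_GS)/R = (12.8 − 2.65) / 2.85 = 3.56 mA.

I_D = 3.56 mA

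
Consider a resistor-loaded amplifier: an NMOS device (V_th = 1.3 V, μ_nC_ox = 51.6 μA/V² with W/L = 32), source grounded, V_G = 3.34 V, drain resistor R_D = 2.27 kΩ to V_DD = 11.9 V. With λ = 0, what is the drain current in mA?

V_GS = V_G = 3.34 V, so V_ov = 3.34 − 1.3 = 2.04 V.
k_n = μ_nC_ox · (W/L) = 1.651 mA/V².
Assume saturation: I_D = ½ k_n V_ov² = 0.5 × 1.651 × 2.04² = 3.44 mA, giving V_DS = V_DD − I_D R_D = 11.9 − 3.44 × 2.27 = 4.1 V.
V_DS = 4.1 V ≥ V_ov = 2.04 V, confirming saturation.

I_D = 3.44 mA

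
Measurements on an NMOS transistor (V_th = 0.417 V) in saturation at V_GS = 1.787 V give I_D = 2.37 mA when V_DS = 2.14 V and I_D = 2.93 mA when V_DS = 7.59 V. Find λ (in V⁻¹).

λ = 0.0478 V⁻¹

With V_GS fixed, I_D ∝ (1 + λ V_DS) in saturation, so I_D2/I_D1 = (1 + λ V_DS2)/(1 + λ V_DS1).
2.93/2.37 = 1.236 = (1 + 7.59 λ)/(1 + 2.14 λ).
Solving: λ (I_D1 V_DS2 − I_D2 V_DS1) = I_D2 − I_D1, so λ = (2.93 − 2.37) / (2.37 × 7.59 − 2.93 × 2.14) = 0.56 / 11.7 = 0.0478 V⁻¹.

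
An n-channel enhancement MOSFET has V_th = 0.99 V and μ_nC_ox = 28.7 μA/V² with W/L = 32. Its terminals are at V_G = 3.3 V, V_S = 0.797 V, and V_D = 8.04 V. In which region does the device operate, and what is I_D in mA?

V_GS = V_G − V_S = 3.3 − 0.797 = 2.5 V; V_DS = V_D − V_S = 8.04 − 0.797 = 7.24 V.
k_n = μ_nC_ox · (W/L) = 0.9184 mA/V².
V_ov = V_GS − V_th = 2.5 − 0.99 = 1.51 V.
Since V_DS = 7.24 V ≥ V_ov = 1.51 V, the device is in saturation.
I_D = ½ k_n V_ov² = 0.5 × 0.9184 × 1.51² = 1.05 mA.

Saturation; I_D = 1.05 mA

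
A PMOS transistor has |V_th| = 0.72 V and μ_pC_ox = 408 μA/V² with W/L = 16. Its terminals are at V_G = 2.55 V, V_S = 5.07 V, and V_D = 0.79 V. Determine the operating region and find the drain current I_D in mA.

Saturation; I_D = 10.6 mA

V_SG = V_S − V_G = 5.07 − 2.55 = 2.52 V; V_SD = V_S − V_D = 5.07 − 0.79 = 4.28 V.
k_p = μ_pC_ox · (W/L) = 6.528 mA/V².
V_ov = V_SG − |V_th| = 2.52 − 0.72 = 1.8 V.
Since V_SD = 4.28 V ≥ V_ov = 1.8 V, the device is in saturation.
I_D = ½ k_p V_ov² = 0.5 × 6.528 × 1.8² = 10.6 mA.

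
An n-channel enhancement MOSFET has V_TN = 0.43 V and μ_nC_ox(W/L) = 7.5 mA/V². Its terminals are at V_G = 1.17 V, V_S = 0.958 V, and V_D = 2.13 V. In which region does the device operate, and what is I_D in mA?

Cutoff; I_D = 0 mA

V_GS = V_G − V_S = 1.17 − 0.958 = 0.212 V; V_DS = V_D − V_S = 2.13 − 0.958 = 1.17 V.
V_GS = 0.212 V < V_TN = 0.43 V, so the transistor is in cutoff.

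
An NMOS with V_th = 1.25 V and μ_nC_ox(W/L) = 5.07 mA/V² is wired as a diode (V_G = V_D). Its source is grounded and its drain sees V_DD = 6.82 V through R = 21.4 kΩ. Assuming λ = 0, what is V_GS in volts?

With gate tied to drain, V_GS = V_DS ≥ V_GS − V_th, so the device is in saturation.
KCL at the drain: ½ k_n (V_GS − V_th)² = (V_DD − V_GS)/R.
Let x = V_GS − 1.25. Then 54.2 x² + x − 5.57 = 0, giving x = 0.311 V (positive root), so V_GS = 1.56 V.
I_D = (V_DD − V_GS)/R = (6.82 − 1.56) / 21.4 = 0.246 mA.

V_GS = 1.56 V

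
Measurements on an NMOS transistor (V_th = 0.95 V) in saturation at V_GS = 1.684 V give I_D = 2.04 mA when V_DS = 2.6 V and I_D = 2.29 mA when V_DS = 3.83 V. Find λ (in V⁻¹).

With V_GS fixed, I_D ∝ (1 + λ V_DS) in saturation, so I_D2/I_D1 = (1 + λ V_DS2)/(1 + λ V_DS1).
2.29/2.04 = 1.123 = (1 + 3.83 λ)/(1 + 2.6 λ).
Solving: λ (I_D1 V_DS2 − I_D2 V_DS1) = I_D2 − I_D1, so λ = (2.29 − 2.04) / (2.04 × 3.83 − 2.29 × 2.6) = 0.25 / 1.86 = 0.134 V⁻¹.

λ = 0.134 V⁻¹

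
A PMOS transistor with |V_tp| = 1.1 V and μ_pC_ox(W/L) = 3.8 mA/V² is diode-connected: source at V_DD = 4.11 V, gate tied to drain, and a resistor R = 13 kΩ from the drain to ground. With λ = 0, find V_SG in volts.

V_SG = 1.43 V

With gate tied to drain, V_SG = V_SD ≥ V_SG − |V_tp|, so the device is in saturation.
KCL at the drain: ½ k_p (V_SG − |V_tp|)² = (V_DD − V_SG)/R.
Let x = V_SG − 1.1. Then 24.7 x² + x − 3.01 = 0, giving x = 0.329 V (positive root), so V_SG = 1.43 V.
I_D = (V_DD − V_SG)/R = (4.11 − 1.43) / 13 = 0.206 mA.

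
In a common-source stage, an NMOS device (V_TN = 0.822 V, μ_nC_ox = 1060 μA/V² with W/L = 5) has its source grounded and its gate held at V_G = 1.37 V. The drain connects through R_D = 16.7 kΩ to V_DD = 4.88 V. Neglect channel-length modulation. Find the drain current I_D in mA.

V_GS = V_G = 1.37 V, so V_ov = 1.37 − 0.822 = 0.548 V.
k_n = μ_nC_ox · (W/L) = 5.3 mA/V².
Assume saturation: I_D = ½ k_n V_ov² = 0.5 × 5.3 × 0.548² = 0.796 mA, giving V_DS = V_DD − I_D R_D = 4.88 − 0.796 × 16.7 = -8.41 V.
But -8.41 V < V_ov = 0.548 V, so the device is actually in triode.
In triode I_D = k_n[V_ov V_DS − ½ V_DS²] and I_D = (V_DD − V_DS)/R_D. Equating: 44.3 V_DS² − 49.5 V_DS + 4.88 = 0, giving V_DS = 0.109 V (the root below V_ov).
I_D = (4.88 − 0.109) / 16.7 = 0.286 mA.

I_D = 0.286 mA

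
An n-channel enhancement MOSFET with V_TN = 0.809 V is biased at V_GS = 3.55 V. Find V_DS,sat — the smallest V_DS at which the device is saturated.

The boundary between triode and saturation is V_DS = V_GS − V_TN = V_ov.
V_ov = 3.55 − 0.809 = 2.74 V.

V_DS,sat = 2.74 V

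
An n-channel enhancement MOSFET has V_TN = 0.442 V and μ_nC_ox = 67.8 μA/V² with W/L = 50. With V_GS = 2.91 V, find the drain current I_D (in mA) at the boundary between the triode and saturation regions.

At the boundary V_DS = V_ov = V_GS − V_TN = 2.91 − 0.442 = 2.47 V.
k_n = μ_nC_ox · (W/L) = 3.39 mA/V².
I_D = ½ k_n V_ov² = 0.5 × 3.39 × 2.47² = 10.3 mA.

I_D = 10.3 mA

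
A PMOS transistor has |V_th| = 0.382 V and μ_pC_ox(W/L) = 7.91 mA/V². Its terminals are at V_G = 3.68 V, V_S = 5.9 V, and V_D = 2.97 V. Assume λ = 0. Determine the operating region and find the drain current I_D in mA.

V_SG = V_S − V_G = 5.9 − 3.68 = 2.22 V; V_SD = V_S − V_D = 5.9 − 2.97 = 2.93 V.
V_ov = V_SG − |V_th| = 2.22 − 0.382 = 1.84 V.
Since V_SD = 2.93 V ≥ V_ov = 1.84 V, the device is in saturation.
I_D = ½ k_p V_ov² = 0.5 × 7.91 × 1.84² = 13.4 mA.

Saturation; I_D = 13.4 mA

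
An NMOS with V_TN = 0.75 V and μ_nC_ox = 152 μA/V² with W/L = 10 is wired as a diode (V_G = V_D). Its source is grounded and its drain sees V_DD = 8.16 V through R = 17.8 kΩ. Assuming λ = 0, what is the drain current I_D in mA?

With gate tied to drain, V_GS = V_DS ≥ V_GS − V_TN, so the device is in saturation.
k_n = μ_nC_ox · (W/L) = 1.52 mA/V².
KCL at the drain: ½ k_n (V_GS − V_TN)² = (V_DD − V_GS)/R.
Let x = V_GS − 0.75. Then 13.5 x² + x − 7.41 = 0, giving x = 0.704 V (positive root), so V_GS = 1.45 V.
I_D = (V_DD − V_GS)/R = (8.16 − 1.45) / 17.8 = 0.377 mA.

I_D = 0.377 mA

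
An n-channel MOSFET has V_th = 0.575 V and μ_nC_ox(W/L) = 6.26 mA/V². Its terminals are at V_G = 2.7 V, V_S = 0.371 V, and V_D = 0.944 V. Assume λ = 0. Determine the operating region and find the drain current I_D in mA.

V_GS = V_G − V_S = 2.7 − 0.371 = 2.33 V; V_DS = V_D − V_S = 0.944 − 0.371 = 0.573 V.
V_ov = V_GS − V_th = 2.33 − 0.575 = 1.75 V.
Since V_DS = 0.573 V < V_ov = 1.75 V, the device is in the triode region.
I_D = k_n [V_ov · V_DS − ½ V_DS²] = 6.26 × [1.75 × 0.573 − 0.5 × 0.573²] = 5.26 mA.

Triode; I_D = 5.26 mA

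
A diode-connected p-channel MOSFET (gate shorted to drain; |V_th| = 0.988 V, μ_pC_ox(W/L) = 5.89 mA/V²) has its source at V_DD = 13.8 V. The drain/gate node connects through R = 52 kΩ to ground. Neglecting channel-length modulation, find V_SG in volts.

With gate tied to drain, V_SG = V_SD ≥ V_SG − |V_th|, so the device is in saturation.
KCL at the drain: ½ k_p (V_SG − |V_th|)² = (V_DD − V_SG)/R.
Let x = V_SG − 0.988. Then 153 x² + x − 12.81 = 0, giving x = 0.286 V (positive root), so V_SG = 1.27 V.
I_D = (V_DD − V_SG)/R = (13.8 − 1.27) / 52 = 0.241 mA.

V_SG = 1.27 V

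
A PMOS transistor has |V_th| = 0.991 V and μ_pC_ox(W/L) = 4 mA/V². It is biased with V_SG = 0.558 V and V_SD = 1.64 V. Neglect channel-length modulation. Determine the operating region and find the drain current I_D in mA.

Cutoff; I_D = 0 mA

V_SG = 0.558 V < |V_th| = 0.991 V, so the transistor is in cutoff.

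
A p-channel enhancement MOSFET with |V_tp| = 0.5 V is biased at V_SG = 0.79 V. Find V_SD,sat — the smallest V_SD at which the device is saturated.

The boundary between triode and saturation is V_SD = V_SG − |V_tp| = V_ov.
V_ov = 0.79 − 0.5 = 0.29 V.

V_SD,sat = 0.290 V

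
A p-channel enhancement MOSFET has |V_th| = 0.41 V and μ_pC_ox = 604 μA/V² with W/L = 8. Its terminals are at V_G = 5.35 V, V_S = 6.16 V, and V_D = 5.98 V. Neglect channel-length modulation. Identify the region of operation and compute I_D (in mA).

V_SG = V_S − V_G = 6.16 − 5.35 = 0.81 V; V_SD = V_S − V_D = 6.16 − 5.98 = 0.18 V.
k_p = μ_pC_ox · (W/L) = 4.832 mA/V².
V_ov = V_SG − |V_th| = 0.81 − 0.41 = 0.4 V.
Since V_SD = 0.18 V < V_ov = 0.4 V, the device is in the triode region.
I_D = k_p [V_ov · V_SD − ½ V_SD²] = 4.832 × [0.4 × 0.18 − 0.5 × 0.18²] = 0.27 mA.

Triode; I_D = 0.270 mA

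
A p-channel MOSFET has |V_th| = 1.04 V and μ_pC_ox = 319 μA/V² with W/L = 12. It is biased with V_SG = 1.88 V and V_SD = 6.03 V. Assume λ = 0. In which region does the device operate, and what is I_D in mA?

Saturation; I_D = 1.35 mA

k_p = μ_pC_ox · (W/L) = 3.828 mA/V².
V_ov = V_SG − |V_th| = 1.88 − 1.04 = 0.84 V.
Since V_SD = 6.03 V ≥ V_ov = 0.84 V, the device is in saturation.
I_D = ½ k_p V_ov² = 0.5 × 3.828 × 0.84² = 1.35 mA.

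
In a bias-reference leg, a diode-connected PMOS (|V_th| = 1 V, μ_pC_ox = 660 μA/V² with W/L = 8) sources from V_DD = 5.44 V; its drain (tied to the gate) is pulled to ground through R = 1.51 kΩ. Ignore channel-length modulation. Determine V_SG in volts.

With gate tied to drain, V_SG = V_SD ≥ V_SG − |V_th|, so the device is in saturation.
k_p = μ_pC_ox · (W/L) = 5.28 mA/V².
KCL at the drain: ½ k_p (V_SG − |V_th|)² = (V_DD − V_SG)/R.
Let x = V_SG − 1. Then 3.99 x² + x − 4.44 = 0, giving x = 0.937 V (positive root), so V_SG = 1.94 V.
I_D = (V_DD − V_SG)/R = (5.44 − 1.94) / 1.51 = 2.32 mA.

V_SG = 1.94 V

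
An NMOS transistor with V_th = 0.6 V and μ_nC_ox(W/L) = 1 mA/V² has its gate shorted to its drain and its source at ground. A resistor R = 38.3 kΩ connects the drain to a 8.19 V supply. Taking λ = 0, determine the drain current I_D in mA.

I_D = 0.182 mA

With gate tied to drain, V_GS = V_DS ≥ V_GS − V_th, so the device is in saturation.
KCL at the drain: ½ k_n (V_GS − V_th)² = (V_DD − V_GS)/R.
Let x = V_GS − 0.6. Then 19.1 x² + x − 7.59 = 0, giving x = 0.604 V (positive root), so V_GS = 1.2 V.
I_D = (V_DD − V_GS)/R = (8.19 − 1.2) / 38.3 = 0.182 mA.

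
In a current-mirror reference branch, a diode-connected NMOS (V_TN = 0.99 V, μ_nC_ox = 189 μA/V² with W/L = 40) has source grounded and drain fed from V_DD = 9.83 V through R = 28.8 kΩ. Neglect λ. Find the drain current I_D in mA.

With gate tied to drain, V_GS = V_DS ≥ V_GS − V_TN, so the device is in saturation.
k_n = μ_nC_ox · (W/L) = 7.56 mA/V².
KCL at the drain: ½ k_n (V_GS − V_TN)² = (V_DD − V_GS)/R.
Let x = V_GS − 0.99. Then 109 x² + x − 8.84 = 0, giving x = 0.28 V (positive root), so V_GS = 1.27 V.
I_D = (V_DD − V_GS)/R = (9.83 − 1.27) / 28.8 = 0.297 mA.

I_D = 0.297 mA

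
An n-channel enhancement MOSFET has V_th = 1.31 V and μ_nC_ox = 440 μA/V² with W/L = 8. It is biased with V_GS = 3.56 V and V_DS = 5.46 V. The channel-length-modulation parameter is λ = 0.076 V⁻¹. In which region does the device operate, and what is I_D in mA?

Saturation; I_D = 12.6 mA

k_n = μ_nC_ox · (W/L) = 3.52 mA/V².
V_ov = V_GS − V_th = 3.56 − 1.31 = 2.25 V.
Since V_DS = 5.46 V ≥ V_ov = 2.25 V, the device is in saturation.
I_D = ½ k_n V_ov² (1 + λ V_DS) = 0.5 × 3.52 × 2.25² × (1 + 0.076 × 5.46) = 12.6 mA.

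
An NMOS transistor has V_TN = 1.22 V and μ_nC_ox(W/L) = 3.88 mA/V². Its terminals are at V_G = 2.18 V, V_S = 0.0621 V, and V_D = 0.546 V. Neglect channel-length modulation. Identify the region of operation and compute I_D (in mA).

V_GS = V_G − V_S = 2.18 − 0.0621 = 2.12 V; V_DS = V_D − V_S = 0.546 − 0.0621 = 0.484 V.
V_ov = V_GS − V_TN = 2.12 − 1.22 = 0.898 V.
Since V_DS = 0.484 V < V_ov = 0.898 V, the device is in the triode region.
I_D = k_n [V_ov · V_DS − ½ V_DS²] = 3.88 × [0.898 × 0.484 − 0.5 × 0.484²] = 1.23 mA.

Triode; I_D = 1.23 mA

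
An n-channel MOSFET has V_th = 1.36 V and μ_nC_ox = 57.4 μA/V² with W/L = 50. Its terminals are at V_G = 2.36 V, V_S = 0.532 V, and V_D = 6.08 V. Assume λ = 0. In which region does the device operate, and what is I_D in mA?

Saturation; I_D = 0.314 mA

V_GS = V_G − V_S = 2.36 − 0.532 = 1.83 V; V_DS = V_D − V_S = 6.08 − 0.532 = 5.55 V.
k_n = μ_nC_ox · (W/L) = 2.87 mA/V².
V_ov = V_GS − V_th = 1.83 − 1.36 = 0.468 V.
Since V_DS = 5.55 V ≥ V_ov = 0.468 V, the device is in saturation.
I_D = ½ k_n V_ov² = 0.5 × 2.87 × 0.468² = 0.314 mA.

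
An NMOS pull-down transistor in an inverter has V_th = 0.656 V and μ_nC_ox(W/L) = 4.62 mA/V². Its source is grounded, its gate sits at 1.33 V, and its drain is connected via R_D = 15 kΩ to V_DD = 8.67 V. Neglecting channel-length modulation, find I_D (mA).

V_GS = V_G = 1.33 V, so V_ov = 1.33 − 0.656 = 0.674 V.
Assume saturation: I_D = ½ k_n V_ov² = 0.5 × 4.62 × 0.674² = 1.05 mA, giving V_DS = V_DD − I_D R_D = 8.67 − 1.05 × 15 = -7.07 V.
But -7.07 V < V_ov = 0.674 V, so the device is actually in triode.
In triode I_D = k_n[V_ov V_DS − ½ V_DS²] and I_D = (V_DD − V_DS)/R_D. Equating: 34.6 V_DS² − 47.71 V_DS + 8.67 = 0, giving V_DS = 0.215 V (the root below V_ov).
I_D = (8.67 − 0.215) / 15 = 0.564 mA.

I_D = 0.564 mA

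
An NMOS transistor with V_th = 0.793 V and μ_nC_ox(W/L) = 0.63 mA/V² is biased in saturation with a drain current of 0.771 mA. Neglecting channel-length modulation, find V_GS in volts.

In saturation I_D = ½ k_n (V_GS − V_th)², so V_GS − V_th = √(2 I_D / k_n) = √(2 × 0.771 / 0.63) = 1.56 V.
V_GS = 0.793 + 1.56 = 2.36 V.

V_GS = 2.36 V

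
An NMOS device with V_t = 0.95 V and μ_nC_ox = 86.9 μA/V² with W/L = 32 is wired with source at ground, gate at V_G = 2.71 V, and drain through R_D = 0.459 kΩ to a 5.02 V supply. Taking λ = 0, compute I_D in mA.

V_GS = V_G = 2.71 V, so V_ov = 2.71 − 0.95 = 1.76 V.
k_n = μ_nC_ox · (W/L) = 2.781 mA/V².
Assume saturation: I_D = ½ k_n V_ov² = 0.5 × 2.781 × 1.76² = 4.31 mA, giving V_DS = V_DD − I_D R_D = 5.02 − 4.31 × 0.459 = 3.04 V.
V_DS = 3.04 V ≥ V_ov = 1.76 V, confirming saturation.

I_D = 4.31 mA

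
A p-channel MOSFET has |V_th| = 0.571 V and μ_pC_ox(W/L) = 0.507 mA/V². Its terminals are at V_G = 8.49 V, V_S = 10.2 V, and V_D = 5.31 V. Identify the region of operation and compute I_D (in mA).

Saturation; I_D = 0.329 mA

V_SG = V_S − V_G = 10.2 − 8.49 = 1.71 V; V_SD = V_S − V_D = 10.2 − 5.31 = 4.89 V.
V_ov = V_SG − |V_th| = 1.71 − 0.571 = 1.14 V.
Since V_SD = 4.89 V ≥ V_ov = 1.14 V, the device is in saturation.
I_D = ½ k_p V_ov² = 0.5 × 0.507 × 1.14² = 0.329 mA.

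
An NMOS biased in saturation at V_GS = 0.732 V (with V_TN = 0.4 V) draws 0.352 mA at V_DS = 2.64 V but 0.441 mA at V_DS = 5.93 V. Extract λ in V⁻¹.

With V_GS fixed, I_D ∝ (1 + λ V_DS) in saturation, so I_D2/I_D1 = (1 + λ V_DS2)/(1 + λ V_DS1).
0.441/0.352 = 1.253 = (1 + 5.93 λ)/(1 + 2.64 λ).
Solving: λ (I_D1 V_DS2 − I_D2 V_DS1) = I_D2 − I_D1, so λ = (0.441 − 0.352) / (0.352 × 5.93 − 0.441 × 2.64) = 0.089 / 0.923 = 0.0964 V⁻¹.

λ = 0.0964 V⁻¹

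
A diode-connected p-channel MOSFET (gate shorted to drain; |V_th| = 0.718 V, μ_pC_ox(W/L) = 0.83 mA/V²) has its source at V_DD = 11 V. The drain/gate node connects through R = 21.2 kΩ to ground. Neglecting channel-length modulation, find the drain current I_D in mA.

With gate tied to drain, V_SG = V_SD ≥ V_SG − |V_th|, so the device is in saturation.
KCL at the drain: ½ k_p (V_SG − |V_th|)² = (V_DD − V_SG)/R.
Let x = V_SG − 0.718. Then 8.8 x² + x − 10.28 = 0, giving x = 1.03 V (positive root), so V_SG = 1.74 V.
I_D = (V_DD − V_SG)/R = (11 − 1.74) / 21.2 = 0.437 mA.

I_D = 0.437 mA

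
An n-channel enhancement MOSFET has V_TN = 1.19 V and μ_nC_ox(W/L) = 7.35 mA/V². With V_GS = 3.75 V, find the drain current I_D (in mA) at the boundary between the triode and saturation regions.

I_D = 24.1 mA

At the boundary V_DS = V_ov = V_GS − V_TN = 3.75 − 1.19 = 2.56 V.
I_D = ½ k_n V_ov² = 0.5 × 7.35 × 2.56² = 24.1 mA.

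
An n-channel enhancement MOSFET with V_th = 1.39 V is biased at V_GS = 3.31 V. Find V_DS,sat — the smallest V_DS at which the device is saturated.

V_DS,sat = 1.92 V

The boundary between triode and saturation is V_DS = V_GS − V_th = V_ov.
V_ov = 3.31 − 1.39 = 1.92 V.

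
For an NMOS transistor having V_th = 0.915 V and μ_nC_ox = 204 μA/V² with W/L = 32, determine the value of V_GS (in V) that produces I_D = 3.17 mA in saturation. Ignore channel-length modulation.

V_GS = 1.90 V

k_n = μ_nC_ox · (W/L) = 6.528 mA/V².
In saturation I_D = ½ k_n (V_GS − V_th)², so V_GS − V_th = √(2 I_D / k_n) = √(2 × 3.17 / 6.528) = 0.985 V.
V_GS = 0.915 + 0.985 = 1.9 V.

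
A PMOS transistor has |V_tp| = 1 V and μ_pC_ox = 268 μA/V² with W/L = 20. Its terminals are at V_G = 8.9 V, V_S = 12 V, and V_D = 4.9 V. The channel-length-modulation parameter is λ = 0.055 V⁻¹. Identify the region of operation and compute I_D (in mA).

V_SG = V_S − V_G = 12 − 8.9 = 3.1 V; V_SD = V_S − V_D = 12 − 4.9 = 7.1 V.
k_p = μ_pC_ox · (W/L) = 5.36 mA/V².
V_ov = V_SG − |V_tp| = 3.1 − 1 = 2.1 V.
Since V_SD = 7.1 V ≥ V_ov = 2.1 V, the device is in saturation.
I_D = ½ k_p V_ov² (1 + λ V_SD) = 0.5 × 5.36 × 2.1² × (1 + 0.055 × 7.1) = 16.4 mA.

Saturation; I_D = 16.4 mA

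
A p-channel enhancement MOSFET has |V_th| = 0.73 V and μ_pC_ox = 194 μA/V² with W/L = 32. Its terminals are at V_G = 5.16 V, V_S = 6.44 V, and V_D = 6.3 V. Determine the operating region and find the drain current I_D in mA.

V_SG = V_S − V_G = 6.44 − 5.16 = 1.28 V; V_SD = V_S − V_D = 6.44 − 6.3 = 0.14 V.
k_p = μ_pC_ox · (W/L) = 6.208 mA/V².
V_ov = V_SG − |V_th| = 1.28 − 0.73 = 0.55 V.
Since V_SD = 0.14 V < V_ov = 0.55 V, the device is in the triode region.
I_D = k_p [V_ov · V_SD − ½ V_SD²] = 6.208 × [0.55 × 0.14 − 0.5 × 0.14²] = 0.417 mA.

Triode; I_D = 0.417 mA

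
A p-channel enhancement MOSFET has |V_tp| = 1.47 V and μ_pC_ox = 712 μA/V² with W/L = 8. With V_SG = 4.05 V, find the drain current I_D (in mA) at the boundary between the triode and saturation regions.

I_D = 19.0 mA

At the boundary V_SD = V_ov = V_SG − |V_tp| = 4.05 − 1.47 = 2.58 V.
k_p = μ_pC_ox · (W/L) = 5.696 mA/V².
I_D = ½ k_p V_ov² = 0.5 × 5.696 × 2.58² = 19 mA.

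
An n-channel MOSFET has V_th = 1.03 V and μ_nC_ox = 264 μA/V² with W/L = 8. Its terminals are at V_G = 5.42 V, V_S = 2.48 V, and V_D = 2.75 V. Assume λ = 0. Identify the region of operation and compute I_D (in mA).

Triode; I_D = 1.01 mA

V_GS = V_G − V_S = 5.42 − 2.48 = 2.94 V; V_DS = V_D − V_S = 2.75 − 2.48 = 0.27 V.
k_n = μ_nC_ox · (W/L) = 2.112 mA/V².
V_ov = V_GS − V_th = 2.94 − 1.03 = 1.91 V.
Since V_DS = 0.27 V < V_ov = 1.91 V, the device is in the triode region.
I_D = k_n [V_ov · V_DS − ½ V_DS²] = 2.112 × [1.91 × 0.27 − 0.5 × 0.27²] = 1.01 mA.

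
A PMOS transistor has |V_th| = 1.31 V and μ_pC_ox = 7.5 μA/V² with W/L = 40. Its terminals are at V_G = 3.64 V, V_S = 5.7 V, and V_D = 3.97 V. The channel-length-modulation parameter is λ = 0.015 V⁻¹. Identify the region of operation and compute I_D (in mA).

Saturation; I_D = 0.0866 mA

V_SG = V_S − V_G = 5.7 − 3.64 = 2.06 V; V_SD = V_S − V_D = 5.7 − 3.97 = 1.73 V.
k_p = μ_pC_ox · (W/L) = 0.3 mA/V².
V_ov = V_SG − |V_th| = 2.06 − 1.31 = 0.75 V.
Since V_SD = 1.73 V ≥ V_ov = 0.75 V, the device is in saturation.
I_D = ½ k_p V_ov² (1 + λ V_SD) = 0.5 × 0.3 × 0.75² × (1 + 0.015 × 1.73) = 0.0866 mA.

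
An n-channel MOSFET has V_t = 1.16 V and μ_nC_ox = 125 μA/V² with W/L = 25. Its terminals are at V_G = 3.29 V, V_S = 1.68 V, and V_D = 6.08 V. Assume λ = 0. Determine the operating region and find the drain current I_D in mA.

V_GS = V_G − V_S = 3.29 − 1.68 = 1.61 V; V_DS = V_D − V_S = 6.08 − 1.68 = 4.4 V.
k_n = μ_nC_ox · (W/L) = 3.125 mA/V².
V_ov = V_GS − V_t = 1.61 − 1.16 = 0.45 V.
Since V_DS = 4.4 V ≥ V_ov = 0.45 V, the device is in saturation.
I_D = ½ k_n V_ov² = 0.5 × 3.125 × 0.45² = 0.316 mA.

Saturation; I_D = 0.316 mA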